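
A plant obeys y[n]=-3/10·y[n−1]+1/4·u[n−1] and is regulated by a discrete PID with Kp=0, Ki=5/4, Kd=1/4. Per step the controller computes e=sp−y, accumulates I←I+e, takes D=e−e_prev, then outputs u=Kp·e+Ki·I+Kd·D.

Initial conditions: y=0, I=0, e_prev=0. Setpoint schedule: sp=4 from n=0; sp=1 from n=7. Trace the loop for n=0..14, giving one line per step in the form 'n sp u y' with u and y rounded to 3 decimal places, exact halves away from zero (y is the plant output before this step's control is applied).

(exact arithmetic carried between steps; '≈' marks a value shown rounded to 6 d.p. or computed from one; I and e_prev carry over from the previous line; the table rounds u and y to 3 d.p., halves away from zero)
n=0: y=0, sp=4, e=sp−y=4; I=4, D=e−e_prev=4; u=0·4+5/4·4+1/4·4=6; next y=-3/10·0+1/4·6=1.5
n=1: y=1.5, sp=4, e=sp−y=2.5; I=6.5, D=e−e_prev=-1.5; u=0·2.5+5/4·6.5+1/4·(-1.5)=7.75; next y=-3/10·1.5+1/4·7.75=1.4875
n=2: y=1.4875, sp=4, e=sp−y=2.5125; I=9.0125, D=e−e_prev=0.0125; u=0·2.5125+5/4·9.0125+1/4·0.0125=11.26875; next y=-3/10·1.4875+1/4·11.26875≈2.370938
n=3: y≈2.370938, sp=4, e=sp−y≈1.629063; I≈10.641563, D=e−e_prev≈-0.883438; u=0·1.629063+5/4·10.641563+1/4·(-0.883438)≈13.081094; next y=-3/10·2.370938+1/4·13.081094≈2.558992
n=4: y≈2.558992, sp=4, e=sp−y≈1.441008; I≈12.082570, D=e−e_prev≈-0.188055; u=0·1.441008+5/4·12.082570+1/4·(-0.188055)≈15.056199; next y=-3/10·2.558992+1/4·15.056199≈2.996352
n=5: y≈2.996352, sp=4, e=sp−y≈1.003648; I≈13.086218, D=e−e_prev≈-0.437360; u=0·1.003648+5/4·13.086218+1/4·(-0.437360)≈16.248433; next y=-3/10·2.996352+1/4·16.248433≈3.163203
n=6: y≈3.163203, sp=4, e=sp−y≈0.836797; I≈13.923016, D=e−e_prev≈-0.166850; u=0·0.836797+5/4·13.923016+1/4·(-0.166850)≈17.362057; next y=-3/10·3.163203+1/4·17.362057≈3.391553
n=7: y≈3.391553, sp=1, e=sp−y≈-2.391553; I≈11.531462, D=e−e_prev≈-3.228351; u=0·(-2.391553)+5/4·11.531462+1/4·(-3.228351)≈13.607240; next y=-3/10·3.391553+1/4·13.607240≈2.384344
n=8: y≈2.384344, sp=1, e=sp−y≈-1.384344; I≈10.147118, D=e−e_prev≈1.007210; u=0·(-1.384344)+5/4·10.147118+1/4·1.007210≈12.935700; next y=-3/10·2.384344+1/4·12.935700≈2.518622
n=9: y≈2.518622, sp=1, e=sp−y≈-1.518622; I≈8.628496, D=e−e_prev≈-0.134278; u=0·(-1.518622)+5/4·8.628496+1/4·(-0.134278)≈10.752051; next y=-3/10·2.518622+1/4·10.752051≈1.932426
n=10: y≈1.932426, sp=1, e=sp−y≈-0.932426; I≈7.696070, D=e−e_prev≈0.586196; u=0·(-0.932426)+5/4·7.696070+1/4·0.586196≈9.766637; next y=-3/10·1.932426+1/4·9.766637≈1.861931
n=11: y≈1.861931, sp=1, e=sp−y≈-0.861931; I≈6.834139, D=e−e_prev≈0.070495; u=0·(-0.861931)+5/4·6.834139+1/4·0.070495≈8.560297; next y=-3/10·1.861931+1/4·8.560297≈1.581495
n=12: y≈1.581495, sp=1, e=sp−y≈-0.581495; I≈6.252644, D=e−e_prev≈0.280436; u=0·(-0.581495)+5/4·6.252644+1/4·0.280436≈7.885914; next y=-3/10·1.581495+1/4·7.885914≈1.497030
n=13: y≈1.497030, sp=1, e=sp−y≈-0.497030; I≈5.755614, D=e−e_prev≈0.084465; u=0·(-0.497030)+5/4·5.755614+1/4·0.084465≈7.215634; next y=-3/10·1.497030+1/4·7.215634≈1.354799
n=14: y≈1.354799, sp=1, e=sp−y≈-0.354799; I≈5.400815, D=e−e_prev≈0.142231; u=0·(-0.354799)+5/4·5.400815+1/4·0.142231≈6.786576; next y=-3/10·1.354799+1/4·6.786576≈1.290204

0 4 6.000 0.000
1 4 7.750 1.500
2 4 11.269 1.488
3 4 13.081 2.371
4 4 15.056 2.559
5 4 16.248 2.996
6 4 17.362 3.163
7 1 13.607 3.392
8 1 12.936 2.384
9 1 10.752 2.519
10 1 9.767 1.932
11 1 8.560 1.862
12 1 7.886 1.581
13 1 7.216 1.497
14 1 6.787 1.355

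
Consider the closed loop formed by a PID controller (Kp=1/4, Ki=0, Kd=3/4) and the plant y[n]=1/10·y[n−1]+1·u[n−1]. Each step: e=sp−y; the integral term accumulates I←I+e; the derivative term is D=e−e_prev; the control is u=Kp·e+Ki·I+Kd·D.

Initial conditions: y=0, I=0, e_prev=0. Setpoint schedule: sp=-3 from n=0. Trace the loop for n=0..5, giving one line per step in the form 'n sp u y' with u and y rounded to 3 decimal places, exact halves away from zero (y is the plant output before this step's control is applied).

0 -3 -3.000 0.000
1 -3 2.250 -3.000
2 -3 -4.950 1.950
3 -3 5.468 -4.755
4 -3 -9.308 4.992
5 -3 11.803 -8.809

(exact arithmetic carried between steps; '≈' marks a value shown rounded to 6 d.p. or computed from one; I and e_prev carry over from the previous line; the table rounds u and y to 3 d.p., halves away from zero)
n=0: y=0, sp=-3, e=sp−y=-3; I=-3, D=e−e_prev=-3; u=1/4·(-3)+0·(-3)+3/4·(-3)=-3; next y=1/10·0+1·(-3)=-3
n=1: y=-3, sp=-3, e=sp−y=0; I=-3, D=e−e_prev=3; u=1/4·0+0·(-3)+3/4·3=2.25; next y=1/10·(-3)+1·2.25=1.95
n=2: y=1.95, sp=-3, e=sp−y=-4.95; I=-7.95, D=e−e_prev=-4.95; u=1/4·(-4.95)+0·(-7.95)+3/4·(-4.95)=-4.95; next y=1/10·1.95+1·(-4.95)=-4.755
n=3: y=-4.755, sp=-3, e=sp−y=1.755; I=-6.195, D=e−e_prev=6.705; u=1/4·1.755+0·(-6.195)+3/4·6.705=5.4675; next y=1/10·(-4.755)+1·5.4675=4.992
n=4: y=4.992, sp=-3, e=sp−y=-7.992; I=-14.187, D=e−e_prev=-9.747; u=1/4·(-7.992)+0·(-14.187)+3/4·(-9.747)=-9.30825; next y=1/10·4.992+1·(-9.30825)=-8.80905
n=5: y=-8.80905, sp=-3, e=sp−y=5.80905; I=-8.37795, D=e−e_prev=13.80105; u=1/4·5.80905+0·(-8.37795)+3/4·13.80105=11.80305; next y=1/10·(-8.80905)+1·11.80305=10.922145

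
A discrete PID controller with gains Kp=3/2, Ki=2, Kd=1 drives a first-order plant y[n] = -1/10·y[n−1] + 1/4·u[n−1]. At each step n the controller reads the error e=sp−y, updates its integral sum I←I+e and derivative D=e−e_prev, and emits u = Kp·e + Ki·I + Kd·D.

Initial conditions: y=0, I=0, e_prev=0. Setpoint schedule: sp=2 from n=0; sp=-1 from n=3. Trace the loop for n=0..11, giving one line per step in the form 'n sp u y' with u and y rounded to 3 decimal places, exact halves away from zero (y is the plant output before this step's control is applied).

(exact arithmetic carried between steps; '≈' marks a value shown rounded to 6 d.p. or computed from one; I and e_prev carry over from the previous line; the table rounds u and y to 3 d.p., halves away from zero)
n=0: y=0, sp=2, e=sp−y=2; I=2, D=e−e_prev=2; u=3/2·2+2·2+1·2=9; next y=-1/10·0+1/4·9=2.25
n=1: y=2.25, sp=2, e=sp−y=-0.25; I=1.75, D=e−e_prev=-2.25; u=3/2·(-0.25)+2·1.75+1·(-2.25)=0.875; next y=-1/10·2.25+1/4·0.875=-0.00625
n=2: y=-0.00625, sp=2, e=sp−y=2.00625; I=3.75625, D=e−e_prev=2.25625; u=3/2·2.00625+2·3.75625+1·2.25625=12.778125; next y=-1/10·(-0.00625)+1/4·12.778125≈3.195156
n=3: y≈3.195156, sp=-1, e=sp−y≈-4.195156; I≈-0.438906, D=e−e_prev≈-6.201406; u=3/2·(-4.195156)+2·(-0.438906)+1·(-6.201406)≈-13.371953; next y=-1/10·3.195156+1/4·(-13.371953)≈-3.662504
n=4: y≈-3.662504, sp=-1, e=sp−y≈2.662504; I≈2.223598, D=e−e_prev≈6.857660; u=3/2·2.662504+2·2.223598+1·6.857660≈15.298611; next y=-1/10·(-3.662504)+1/4·15.298611≈4.190903
n=5: y≈4.190903, sp=-1, e=sp−y≈-5.190903; I≈-2.967306, D=e−e_prev≈-7.853407; u=3/2·(-5.190903)+2·(-2.967306)+1·(-7.853407)≈-21.574373; next y=-1/10·4.190903+1/4·(-21.574373)≈-5.812684
n=6: y≈-5.812684, sp=-1, e=sp−y≈4.812684; I≈1.845378, D=e−e_prev≈10.003587; u=3/2·4.812684+2·1.845378+1·10.003587≈20.913368; next y=-1/10·(-5.812684)+1/4·20.913368≈5.809610
n=7: y≈5.809610, sp=-1, e=sp−y≈-6.809610; I≈-4.964232, D=e−e_prev≈-11.622294; u=3/2·(-6.809610)+2·(-4.964232)+1·(-11.622294)≈-31.765174; next y=-1/10·5.809610+1/4·(-31.765174)≈-8.522255
n=8: y≈-8.522255, sp=-1, e=sp−y≈7.522255; I≈2.558022, D=e−e_prev≈14.331865; u=3/2·7.522255+2·2.558022+1·14.331865≈30.731292; next y=-1/10·(-8.522255)+1/4·30.731292≈8.535048
n=9: y≈8.535048, sp=-1, e=sp−y≈-9.535048; I≈-6.977026, D=e−e_prev≈-17.057303; u=3/2·(-9.535048)+2·(-6.977026)+1·(-17.057303)≈-45.313928; next y=-1/10·8.535048+1/4·(-45.313928)≈-12.181987
n=10: y≈-12.181987, sp=-1, e=sp−y≈11.181987; I≈4.204961, D=e−e_prev≈20.717035; u=3/2·11.181987+2·4.204961+1·20.717035≈45.899937; next y=-1/10·(-12.181987)+1/4·45.899937≈12.693183
n=11: y≈12.693183, sp=-1, e=sp−y≈-13.693183; I≈-9.488222, D=e−e_prev≈-24.875170; u=3/2·(-13.693183)+2·(-9.488222)+1·(-24.875170)≈-64.391388; next y=-1/10·12.693183+1/4·(-64.391388)≈-17.367165

0 2 9.000 0.000
1 2 0.875 2.250
2 2 12.778 -0.006
3 -1 -13.372 3.195
4 -1 15.299 -3.663
5 -1 -21.574 4.191
6 -1 20.913 -5.813
7 -1 -31.765 5.810
8 -1 30.731 -8.522
9 -1 -45.314 8.535
10 -1 45.900 -12.182
11 -1 -64.391 12.693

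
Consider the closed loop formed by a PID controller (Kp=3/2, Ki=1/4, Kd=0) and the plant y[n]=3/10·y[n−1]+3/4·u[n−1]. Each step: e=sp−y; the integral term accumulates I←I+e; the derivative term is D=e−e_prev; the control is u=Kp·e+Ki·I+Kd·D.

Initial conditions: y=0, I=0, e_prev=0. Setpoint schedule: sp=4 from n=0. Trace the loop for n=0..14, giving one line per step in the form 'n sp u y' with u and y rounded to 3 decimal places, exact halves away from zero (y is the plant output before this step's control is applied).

0 4 7.000 0.000
1 4 -1.188 5.250
2 4 6.490 0.684
3 4 -0.361 5.073
4 4 6.059 1.251
5 4 0.327 4.919
6 4 5.694 1.721
7 4 0.898 4.787
8 4 5.387 2.110
9 4 1.374 4.673
10 4 5.127 2.432
11 4 1.769 4.575
12 4 4.907 2.699
13 4 2.098 4.490
14 4 4.722 2.921

(exact arithmetic carried between steps; '≈' marks a value shown rounded to 6 d.p. or computed from one; I and e_prev carry over from the previous line; the table rounds u and y to 3 d.p., halves away from zero)
n=0: y=0, sp=4, e=sp−y=4; I=4, D=e−e_prev=4; u=3/2·4+1/4·4+0·4=7; next y=3/10·0+3/4·7=5.25
n=1: y=5.25, sp=4, e=sp−y=-1.25; I=2.75, D=e−e_prev=-5.25; u=3/2·(-1.25)+1/4·2.75+0·(-5.25)=-1.1875; next y=3/10·5.25+3/4·(-1.1875)=0.684375
n=2: y=0.684375, sp=4, e=sp−y=3.315625; I=6.065625, D=e−e_prev=4.565625; u=3/2·3.315625+1/4·6.065625+0·4.565625≈6.489844; next y=3/10·0.684375+3/4·6.489844≈5.072695
n=3: y≈5.072695, sp=4, e=sp−y≈-1.072695; I≈4.992930, D=e−e_prev≈-4.388320; u=3/2·(-1.072695)+1/4·4.992930+0·(-4.388320)≈-0.360811; next y=3/10·5.072695+3/4·(-0.360811)≈1.251201
n=4: y≈1.251201, sp=4, e=sp−y≈2.748799; I≈7.741729, D=e−e_prev≈3.821495; u=3/2·2.748799+1/4·7.741729+0·3.821495≈6.058631; next y=3/10·1.251201+3/4·6.058631≈4.919334
n=5: y≈4.919334, sp=4, e=sp−y≈-0.919334; I≈6.822395, D=e−e_prev≈-3.668133; u=3/2·(-0.919334)+1/4·6.822395+0·(-3.668133)≈0.326598; next y=3/10·4.919334+3/4·0.326598≈1.720749
n=6: y≈1.720749, sp=4, e=sp−y≈2.279251; I≈9.101646, D=e−e_prev≈3.198585; u=3/2·2.279251+1/4·9.101646+0·3.198585≈5.694288; next y=3/10·1.720749+3/4·5.694288≈4.786941
n=7: y≈4.786941, sp=4, e=sp−y≈-0.786941; I≈8.314706, D=e−e_prev≈-3.066192; u=3/2·(-0.786941)+1/4·8.314706+0·(-3.066192)≈0.898265; next y=3/10·4.786941+3/4·0.898265≈2.109781
n=8: y≈2.109781, sp=4, e=sp−y≈1.890219; I≈10.204925, D=e−e_prev≈2.677160; u=3/2·1.890219+1/4·10.204925+0·2.677160≈5.386560; next y=3/10·2.109781+3/4·5.386560≈4.672854
n=9: y≈4.672854, sp=4, e=sp−y≈-0.672854; I≈9.532071, D=e−e_prev≈-2.563073; u=3/2·(-0.672854)+1/4·9.532071+0·(-2.563073)≈1.373737; next y=3/10·4.672854+3/4·1.373737≈2.432159
n=10: y≈2.432159, sp=4, e=sp−y≈1.567841; I≈11.099912, D=e−e_prev≈2.240695; u=3/2·1.567841+1/4·11.099912+0·2.240695≈5.126740; next y=3/10·2.432159+3/4·5.126740≈4.574703
n=11: y≈4.574703, sp=4, e=sp−y≈-0.574703; I≈10.525209, D=e−e_prev≈-2.142544; u=3/2·(-0.574703)+1/4·10.525209+0·(-2.142544)≈1.769249; next y=3/10·4.574703+3/4·1.769249≈2.699347
n=12: y≈2.699347, sp=4, e=sp−y≈1.300653; I≈11.825862, D=e−e_prev≈1.875355; u=3/2·1.300653+1/4·11.825862+0·1.875355≈4.907445; next y=3/10·2.699347+3/4·4.907445≈4.490388
n=13: y≈4.490388, sp=4, e=sp−y≈-0.490388; I≈11.335474, D=e−e_prev≈-1.791041; u=3/2·(-0.490388)+1/4·11.335474+0·(-1.791041)≈2.098287; next y=3/10·4.490388+3/4·2.098287≈2.920832
n=14: y≈2.920832, sp=4, e=sp−y≈1.079168; I≈12.414643, D=e−e_prev≈1.569556; u=3/2·1.079168+1/4·12.414643+0·1.569556≈4.722413; next y=3/10·2.920832+3/4·4.722413≈4.418060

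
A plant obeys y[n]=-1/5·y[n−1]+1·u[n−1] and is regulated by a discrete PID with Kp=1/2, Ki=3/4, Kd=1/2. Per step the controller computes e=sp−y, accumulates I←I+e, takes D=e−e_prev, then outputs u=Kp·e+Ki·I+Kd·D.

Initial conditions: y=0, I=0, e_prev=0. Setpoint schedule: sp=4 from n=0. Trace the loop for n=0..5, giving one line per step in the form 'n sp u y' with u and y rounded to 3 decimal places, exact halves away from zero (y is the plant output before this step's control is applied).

0 4 7.000 0.000
1 4 -4.250 7.000
2 4 19.138 -5.650
3 4 -25.306 20.268
4 4 62.299 -29.359
5 4 -108.172 68.171

(exact arithmetic carried between steps; '≈' marks a value shown rounded to 6 d.p. or computed from one; I and e_prev carry over from the previous line; the table rounds u and y to 3 d.p., halves away from zero)
n=0: y=0, sp=4, e=sp−y=4; I=4, D=e−e_prev=4; u=1/2·4+3/4·4+1/2·4=7; next y=-1/5·0+1·7=7
n=1: y=7, sp=4, e=sp−y=-3; I=1, D=e−e_prev=-7; u=1/2·(-3)+3/4·1+1/2·(-7)=-4.25; next y=-1/5·7+1·(-4.25)=-5.65
n=2: y=-5.65, sp=4, e=sp−y=9.65; I=10.65, D=e−e_prev=12.65; u=1/2·9.65+3/4·10.65+1/2·12.65=19.1375; next y=-1/5·(-5.65)+1·19.1375=20.2675
n=3: y=20.2675, sp=4, e=sp−y=-16.2675; I=-5.6175, D=e−e_prev=-25.9175; u=1/2·(-16.2675)+3/4·(-5.6175)+1/2·(-25.9175)=-25.305625; next y=-1/5·20.2675+1·(-25.305625)=-29.359125
n=4: y=-29.359125, sp=4, e=sp−y=33.359125; I=27.741625, D=e−e_prev=49.626625; u=1/2·33.359125+3/4·27.741625+1/2·49.626625≈62.299094; next y=-1/5·(-29.359125)+1·62.299094≈68.170919
n=5: y≈68.170919, sp=4, e=sp−y≈-64.170919; I≈-36.429294, D=e−e_prev≈-97.530044; u=1/2·(-64.170919)+3/4·(-36.429294)+1/2·(-97.530044)≈-108.172452; next y=-1/5·68.170919+1·(-108.172452)≈-121.806635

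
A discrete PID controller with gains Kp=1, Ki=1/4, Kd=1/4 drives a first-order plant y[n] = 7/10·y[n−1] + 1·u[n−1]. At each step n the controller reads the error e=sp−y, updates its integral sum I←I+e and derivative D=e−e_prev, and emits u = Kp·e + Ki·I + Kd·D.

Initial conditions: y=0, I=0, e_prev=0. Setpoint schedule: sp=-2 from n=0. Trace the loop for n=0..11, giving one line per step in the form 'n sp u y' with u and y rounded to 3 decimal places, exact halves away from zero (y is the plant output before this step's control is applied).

0 -2 -3.000 0.000
1 -2 1.500 -3.000
2 -2 -2.600 -0.600
3 -2 1.280 -3.020
4 -2 -2.349 -0.834
5 -2 1.054 -2.933
6 -2 -2.138 -0.999
7 -2 0.853 -2.837
8 -2 -1.954 -1.133
9 -2 0.676 -2.747
10 -2 -1.791 -1.247
11 -2 0.521 -2.664

(exact arithmetic carried between steps; '≈' marks a value shown rounded to 6 d.p. or computed from one; I and e_prev carry over from the previous line; the table rounds u and y to 3 d.p., halves away from zero)
n=0: y=0, sp=-2, e=sp−y=-2; I=-2, D=e−e_prev=-2; u=1·(-2)+1/4·(-2)+1/4·(-2)=-3; next y=7/10·0+1·(-3)=-3
n=1: y=-3, sp=-2, e=sp−y=1; I=-1, D=e−e_prev=3; u=1·1+1/4·(-1)+1/4·3=1.5; next y=7/10·(-3)+1·1.5=-0.6
n=2: y=-0.6, sp=-2, e=sp−y=-1.4; I=-2.4, D=e−e_prev=-2.4; u=1·(-1.4)+1/4·(-2.4)+1/4·(-2.4)=-2.6; next y=7/10·(-0.6)+1·(-2.6)=-3.02
n=3: y=-3.02, sp=-2, e=sp−y=1.02; I=-1.38, D=e−e_prev=2.42; u=1·1.02+1/4·(-1.38)+1/4·2.42=1.28; next y=7/10·(-3.02)+1·1.28=-0.834
n=4: y=-0.834, sp=-2, e=sp−y=-1.166; I=-2.546, D=e−e_prev=-2.186; u=1·(-1.166)+1/4·(-2.546)+1/4·(-2.186)=-2.349; next y=7/10·(-0.834)+1·(-2.349)=-2.9328
n=5: y=-2.9328, sp=-2, e=sp−y=0.9328; I=-1.6132, D=e−e_prev=2.0988; u=1·0.9328+1/4·(-1.6132)+1/4·2.0988=1.0542; next y=7/10·(-2.9328)+1·1.0542=-0.99876
n=6: y=-0.99876, sp=-2, e=sp−y=-1.00124; I=-2.61444, D=e−e_prev=-1.93404; u=1·(-1.00124)+1/4·(-2.61444)+1/4·(-1.93404)=-2.13836; next y=7/10·(-0.99876)+1·(-2.13836)=-2.837492
n=7: y=-2.837492, sp=-2, e=sp−y=0.837492; I=-1.776948, D=e−e_prev=1.838732; u=1·0.837492+1/4·(-1.776948)+1/4·1.838732=0.852938; next y=7/10·(-2.837492)+1·0.852938≈-1.133306
n=8: y≈-1.133306, sp=-2, e=sp−y≈-0.866694; I≈-2.643642, D=e−e_prev≈-1.704186; u=1·(-0.866694)+1/4·(-2.643642)+1/4·(-1.704186)≈-1.953650; next y=7/10·(-1.133306)+1·(-1.953650)≈-2.746965
n=9: y≈-2.746965, sp=-2, e=sp−y≈0.746965; I≈-1.896677, D=e−e_prev≈1.613658; u=1·0.746965+1/4·(-1.896677)+1/4·1.613658≈0.676210; next y=7/10·(-2.746965)+1·0.676210≈-1.246665
n=10: y≈-1.246665, sp=-2, e=sp−y≈-0.753335; I≈-2.650012, D=e−e_prev≈-1.500300; u=1·(-0.753335)+1/4·(-2.650012)+1/4·(-1.500300)≈-1.790913; next y=7/10·(-1.246665)+1·(-1.790913)≈-2.663578
n=11: y≈-2.663578, sp=-2, e=sp−y≈0.663578; I≈-1.986433, D=e−e_prev≈1.416913; u=1·0.663578+1/4·(-1.986433)+1/4·1.416913≈0.521198; next y=7/10·(-2.663578)+1·0.521198≈-1.343307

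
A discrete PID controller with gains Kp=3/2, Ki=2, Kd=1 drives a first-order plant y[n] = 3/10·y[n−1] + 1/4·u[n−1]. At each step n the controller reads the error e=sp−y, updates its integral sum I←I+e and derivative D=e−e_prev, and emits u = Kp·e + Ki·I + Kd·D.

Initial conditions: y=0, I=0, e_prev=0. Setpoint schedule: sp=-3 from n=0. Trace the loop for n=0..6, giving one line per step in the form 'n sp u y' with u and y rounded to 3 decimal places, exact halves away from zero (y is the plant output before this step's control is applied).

(exact arithmetic carried between steps; '≈' marks a value shown rounded to 6 d.p. or computed from one; I and e_prev carry over from the previous line; the table rounds u and y to 3 d.p., halves away from zero)
n=0: y=0, sp=-3, e=sp−y=-3; I=-3, D=e−e_prev=-3; u=3/2·(-3)+2·(-3)+1·(-3)=-13.5; next y=3/10·0+1/4·(-13.5)=-3.375
n=1: y=-3.375, sp=-3, e=sp−y=0.375; I=-2.625, D=e−e_prev=3.375; u=3/2·0.375+2·(-2.625)+1·3.375=-1.3125; next y=3/10·(-3.375)+1/4·(-1.3125)=-1.340625
n=2: y=-1.340625, sp=-3, e=sp−y=-1.659375; I=-4.284375, D=e−e_prev=-2.034375; u=3/2·(-1.659375)+2·(-4.284375)+1·(-2.034375)≈-13.092188; next y=3/10·(-1.340625)+1/4·(-13.092188)≈-3.675234
n=3: y≈-3.675234, sp=-3, e=sp−y≈0.675234; I≈-3.609141, D=e−e_prev≈2.334609; u=3/2·0.675234+2·(-3.609141)+1·2.334609≈-3.870820; next y=3/10·(-3.675234)+1/4·(-3.870820)≈-2.070275
n=4: y≈-2.070275, sp=-3, e=sp−y≈-0.929725; I≈-4.538865, D=e−e_prev≈-1.604959; u=3/2·(-0.929725)+2·(-4.538865)+1·(-1.604959)≈-12.077276; next y=3/10·(-2.070275)+1/4·(-12.077276)≈-3.640402
n=5: y≈-3.640402, sp=-3, e=sp−y≈0.640402; I≈-3.898464, D=e−e_prev≈1.570126; u=3/2·0.640402+2·(-3.898464)+1·1.570126≈-5.266198; next y=3/10·(-3.640402)+1/4·(-5.266198)≈-2.408670
n=6: y≈-2.408670, sp=-3, e=sp−y≈-0.591330; I≈-4.489793, D=e−e_prev≈-1.231732; u=3/2·(-0.591330)+2·(-4.489793)+1·(-1.231732)≈-11.098314; next y=3/10·(-2.408670)+1/4·(-11.098314)≈-3.497179

0 -3 -13.500 0.000
1 -3 -1.313 -3.375
2 -3 -13.092 -1.341
3 -3 -3.871 -3.675
4 -3 -12.077 -2.070
5 -3 -5.266 -3.640
6 -3 -11.098 -2.409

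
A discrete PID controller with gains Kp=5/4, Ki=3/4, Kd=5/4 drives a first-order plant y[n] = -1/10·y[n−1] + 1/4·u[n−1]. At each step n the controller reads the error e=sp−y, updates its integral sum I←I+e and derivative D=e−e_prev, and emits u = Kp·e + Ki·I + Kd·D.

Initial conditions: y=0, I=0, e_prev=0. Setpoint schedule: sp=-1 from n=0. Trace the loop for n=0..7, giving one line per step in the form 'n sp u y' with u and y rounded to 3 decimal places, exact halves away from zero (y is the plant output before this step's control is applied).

0 -1 -3.250 0.000
1 -1 -0.109 -0.813
2 -1 -4.081 0.054
3 -1 -0.280 -1.026
4 -1 -5.050 0.033
5 -1 -0.282 -1.266
6 -1 -6.001 0.056
7 -1 -0.065 -1.506

(exact arithmetic carried between steps; '≈' marks a value shown rounded to 6 d.p. or computed from one; I and e_prev carry over from the previous line; the table rounds u and y to 3 d.p., halves away from zero)
n=0: y=0, sp=-1, e=sp−y=-1; I=-1, D=e−e_prev=-1; u=5/4·(-1)+3/4·(-1)+5/4·(-1)=-3.25; next y=-1/10·0+1/4·(-3.25)=-0.8125
n=1: y=-0.8125, sp=-1, e=sp−y=-0.1875; I=-1.1875, D=e−e_prev=0.8125; u=5/4·(-0.1875)+3/4·(-1.1875)+5/4·0.8125=-0.109375; next y=-1/10·(-0.8125)+1/4·(-0.109375)≈0.053906
n=2: y≈0.053906, sp=-1, e=sp−y≈-1.053906; I≈-2.241406, D=e−e_prev≈-0.866406; u=5/4·(-1.053906)+3/4·(-2.241406)+5/4·(-0.866406)≈-4.081445; next y=-1/10·0.053906+1/4·(-4.081445)≈-1.025752
n=3: y≈-1.025752, sp=-1, e=sp−y≈0.025752; I≈-2.215654, D=e−e_prev≈1.079658; u=5/4·0.025752+3/4·(-2.215654)+5/4·1.079658≈-0.279978; next y=-1/10·(-1.025752)+1/4·(-0.279978)≈0.032581
n=4: y≈0.032581, sp=-1, e=sp−y≈-1.032581; I≈-3.248235, D=e−e_prev≈-1.058333; u=5/4·(-1.032581)+3/4·(-3.248235)+5/4·(-1.058333)≈-5.049818; next y=-1/10·0.032581+1/4·(-5.049818)≈-1.265713
n=5: y≈-1.265713, sp=-1, e=sp−y≈0.265713; I≈-2.982522, D=e−e_prev≈1.298293; u=5/4·0.265713+3/4·(-2.982522)+5/4·1.298293≈-0.281885; next y=-1/10·(-1.265713)+1/4·(-0.281885)≈0.056100
n=6: y≈0.056100, sp=-1, e=sp−y≈-1.056100; I≈-4.038623, D=e−e_prev≈-1.321813; u=5/4·(-1.056100)+3/4·(-4.038623)+5/4·(-1.321813)≈-6.001358; next y=-1/10·0.056100+1/4·(-6.001358)≈-1.505949
n=7: y≈-1.505949, sp=-1, e=sp−y≈0.505949; I≈-3.532673, D=e−e_prev≈1.562050; u=5/4·0.505949+3/4·(-3.532673)+5/4·1.562050≈-0.064506; next y=-1/10·(-1.505949)+1/4·(-0.064506)≈0.134468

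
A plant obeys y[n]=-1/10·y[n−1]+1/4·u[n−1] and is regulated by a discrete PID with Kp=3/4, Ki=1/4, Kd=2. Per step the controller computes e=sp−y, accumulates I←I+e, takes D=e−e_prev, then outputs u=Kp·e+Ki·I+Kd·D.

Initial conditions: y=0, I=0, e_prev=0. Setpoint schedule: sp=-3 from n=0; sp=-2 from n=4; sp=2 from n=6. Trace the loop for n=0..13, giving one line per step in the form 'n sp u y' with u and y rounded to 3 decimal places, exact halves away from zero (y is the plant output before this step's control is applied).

0 -3 -9.000 0.000
1 -3 3.000 -2.250
2 -3 -11.363 0.975
3 -3 5.833 -2.938
4 -2 -13.079 1.752
5 -2 8.955 -3.445
6 2 -7.163 2.583
7 2 10.644 -2.049
8 2 -12.353 2.866
9 2 15.983 -3.375
10 2 -18.279 4.333
11 2 24.562 -5.003
12 2 -27.291 6.641
13 2 37.220 -7.487

(exact arithmetic carried between steps; '≈' marks a value shown rounded to 6 d.p. or computed from one; I and e_prev carry over from the previous line; the table rounds u and y to 3 d.p., halves away from zero)
n=0: y=0, sp=-3, e=sp−y=-3; I=-3, D=e−e_prev=-3; u=3/4·(-3)+1/4·(-3)+2·(-3)=-9; next y=-1/10·0+1/4·(-9)=-2.25
n=1: y=-2.25, sp=-3, e=sp−y=-0.75; I=-3.75, D=e−e_prev=2.25; u=3/4·(-0.75)+1/4·(-3.75)+2·2.25=3; next y=-1/10·(-2.25)+1/4·3=0.975
n=2: y=0.975, sp=-3, e=sp−y=-3.975; I=-7.725, D=e−e_prev=-3.225; u=3/4·(-3.975)+1/4·(-7.725)+2·(-3.225)=-11.3625; next y=-1/10·0.975+1/4·(-11.3625)=-2.938125
n=3: y=-2.938125, sp=-3, e=sp−y=-0.061875; I=-7.786875, D=e−e_prev=3.913125; u=3/4·(-0.061875)+1/4·(-7.786875)+2·3.913125=5.833125; next y=-1/10·(-2.938125)+1/4·5.833125≈1.752094
n=4: y≈1.752094, sp=-2, e=sp−y≈-3.752094; I≈-11.538969, D=e−e_prev≈-3.690219; u=3/4·(-3.752094)+1/4·(-11.538969)+2·(-3.690219)≈-13.07925; next y=-1/10·1.752094+1/4·(-13.07925)≈-3.445022
n=5: y≈-3.445022, sp=-2, e=sp−y≈1.445022; I≈-10.093947, D=e−e_prev≈5.197116; u=3/4·1.445022+1/4·(-10.093947)+2·5.197116≈8.954511; next y=-1/10·(-3.445022)+1/4·8.954511≈2.583130
n=6: y≈2.583130, sp=2, e=sp−y≈-0.583130; I≈-10.677077, D=e−e_prev≈-2.028152; u=3/4·(-0.583130)+1/4·(-10.677077)+2·(-2.028152)≈-7.162920; next y=-1/10·2.583130+1/4·(-7.162920)≈-2.049043
n=7: y≈-2.049043, sp=2, e=sp−y≈4.049043; I≈-6.628034, D=e−e_prev≈4.632173; u=3/4·4.049043+1/4·(-6.628034)+2·4.632173≈10.644120; next y=-1/10·(-2.049043)+1/4·10.644120≈2.865934
n=8: y≈2.865934, sp=2, e=sp−y≈-0.865934; I≈-7.493968, D=e−e_prev≈-4.914977; u=3/4·(-0.865934)+1/4·(-7.493968)+2·(-4.914977)≈-12.352897; next y=-1/10·2.865934+1/4·(-12.352897)≈-3.374818
n=9: y≈-3.374818, sp=2, e=sp−y≈5.374818; I≈-2.119150, D=e−e_prev≈6.240752; u=3/4·5.374818+1/4·(-2.119150)+2·6.240752≈15.982830; next y=-1/10·(-3.374818)+1/4·15.982830≈4.333189
n=10: y≈4.333189, sp=2, e=sp−y≈-2.333189; I≈-4.452339, D=e−e_prev≈-7.708007; u=3/4·(-2.333189)+1/4·(-4.452339)+2·(-7.708007)≈-18.278991; next y=-1/10·4.333189+1/4·(-18.278991)≈-5.003067
n=11: y≈-5.003067, sp=2, e=sp−y≈7.003067; I≈2.550727, D=e−e_prev≈9.336256; u=3/4·7.003067+1/4·2.550727+2·9.336256≈24.562493; next y=-1/10·(-5.003067)+1/4·24.562493≈6.640930
n=12: y≈6.640930, sp=2, e=sp−y≈-4.640930; I≈-2.090203, D=e−e_prev≈-11.643997; u=3/4·(-4.640930)+1/4·(-2.090203)+2·(-11.643997)≈-27.291241; next y=-1/10·6.640930+1/4·(-27.291241)≈-7.486903
n=13: y≈-7.486903, sp=2, e=sp−y≈9.486903; I≈7.396700, D=e−e_prev≈14.127833; u=3/4·9.486903+1/4·7.396700+2·14.127833≈37.220019; next y=-1/10·(-7.486903)+1/4·37.220019≈10.053695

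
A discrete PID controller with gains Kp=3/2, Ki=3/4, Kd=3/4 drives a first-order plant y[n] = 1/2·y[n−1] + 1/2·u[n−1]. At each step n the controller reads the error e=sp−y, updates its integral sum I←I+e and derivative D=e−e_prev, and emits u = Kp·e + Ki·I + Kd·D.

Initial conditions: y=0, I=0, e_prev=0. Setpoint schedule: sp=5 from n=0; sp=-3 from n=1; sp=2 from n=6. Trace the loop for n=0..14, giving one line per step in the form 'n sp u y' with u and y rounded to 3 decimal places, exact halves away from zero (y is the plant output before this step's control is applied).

0 5 15.000 0.000
1 -3 -31.500 7.500
2 -3 30.750 -12.000
3 -3 -41.250 9.375
4 -3 41.438 -15.938
5 -3 -53.906 12.750
6 2 70.781 -20.578
7 2 -78.070 25.102
8 2 93.621 -26.484
9 2 -103.863 33.568
10 2 123.647 -35.147
11 2 -138.221 44.250
12 2 163.346 -46.986
13 2 -183.839 58.180
14 2 215.929 -62.829

(exact arithmetic carried between steps; '≈' marks a value shown rounded to 6 d.p. or computed from one; I and e_prev carry over from the previous line; the table rounds u and y to 3 d.p., halves away from zero)
n=0: y=0, sp=5, e=sp−y=5; I=5, D=e−e_prev=5; u=3/2·5+3/4·5+3/4·5=15; next y=1/2·0+1/2·15=7.5
n=1: y=7.5, sp=-3, e=sp−y=-10.5; I=-5.5, D=e−e_prev=-15.5; u=3/2·(-10.5)+3/4·(-5.5)+3/4·(-15.5)=-31.5; next y=1/2·7.5+1/2·(-31.5)=-12
n=2: y=-12, sp=-3, e=sp−y=9; I=3.5, D=e−e_prev=19.5; u=3/2·9+3/4·3.5+3/4·19.5=30.75; next y=1/2·(-12)+1/2·30.75=9.375
n=3: y=9.375, sp=-3, e=sp−y=-12.375; I=-8.875, D=e−e_prev=-21.375; u=3/2·(-12.375)+3/4·(-8.875)+3/4·(-21.375)=-41.25; next y=1/2·9.375+1/2·(-41.25)=-15.9375
n=4: y=-15.9375, sp=-3, e=sp−y=12.9375; I=4.0625, D=e−e_prev=25.3125; u=3/2·12.9375+3/4·4.0625+3/4·25.3125=41.4375; next y=1/2·(-15.9375)+1/2·41.4375=12.75
n=5: y=12.75, sp=-3, e=sp−y=-15.75; I=-11.6875, D=e−e_prev=-28.6875; u=3/2·(-15.75)+3/4·(-11.6875)+3/4·(-28.6875)=-53.90625; next y=1/2·12.75+1/2·(-53.90625)=-20.578125
n=6: y=-20.578125, sp=2, e=sp−y=22.578125; I=10.890625, D=e−e_prev=38.328125; u=3/2·22.578125+3/4·10.890625+3/4·38.328125=70.78125; next y=1/2·(-20.578125)+1/2·70.78125≈25.101563
n=7: y≈25.101563, sp=2, e=sp−y≈-23.101563; I≈-12.210938, D=e−e_prev≈-45.679688; u=3/2·(-23.101563)+3/4·(-12.210938)+3/4·(-45.679688)≈-78.070313; next y=1/2·25.101563+1/2·(-78.070313)≈-26.484375
n=8: y=-26.484375, sp=2, e=sp−y=28.484375; I≈16.273438, D=e−e_prev≈51.585938; u=3/2·28.484375+3/4·16.273438+3/4·51.585938≈93.621094; next y=1/2·(-26.484375)+1/2·93.621094≈33.568359
n=9: y≈33.568359, sp=2, e=sp−y≈-31.568359; I≈-15.294922, D=e−e_prev≈-60.052734; u=3/2·(-31.568359)+3/4·(-15.294922)+3/4·(-60.052734)≈-103.863281; next y=1/2·33.568359+1/2·(-103.863281)≈-35.147461
n=10: y≈-35.147461, sp=2, e=sp−y≈37.147461; I≈21.852539, D=e−e_prev≈68.715820; u=3/2·37.147461+3/4·21.852539+3/4·68.715820≈123.647461; next y=1/2·(-35.147461)+1/2·123.647461≈44.25
n=11: y=44.25, sp=2, e=sp−y=-42.25; I≈-20.397461, D=e−e_prev≈-79.397461; u=3/2·(-42.25)+3/4·(-20.397461)+3/4·(-79.397461)≈-138.221191; next y=1/2·44.25+1/2·(-138.221191)≈-46.985596
n=12: y≈-46.985596, sp=2, e=sp−y≈48.985596; I≈28.588135, D=e−e_prev≈91.235596; u=3/2·48.985596+3/4·28.588135+3/4·91.235596≈163.346191; next y=1/2·(-46.985596)+1/2·163.346191≈58.180298
n=13: y≈58.180298, sp=2, e=sp−y≈-56.180298; I≈-27.592163, D=e−e_prev≈-105.165894; u=3/2·(-56.180298)+3/4·(-27.592163)+3/4·(-105.165894)≈-183.838989; next y=1/2·58.180298+1/2·(-183.838989)≈-62.829346
n=14: y≈-62.829346, sp=2, e=sp−y≈64.829346; I≈37.237183, D=e−e_prev≈121.009644; u=3/2·64.829346+3/4·37.237183+3/4·121.009644≈215.929138; next y=1/2·(-62.829346)+1/2·215.929138≈76.549896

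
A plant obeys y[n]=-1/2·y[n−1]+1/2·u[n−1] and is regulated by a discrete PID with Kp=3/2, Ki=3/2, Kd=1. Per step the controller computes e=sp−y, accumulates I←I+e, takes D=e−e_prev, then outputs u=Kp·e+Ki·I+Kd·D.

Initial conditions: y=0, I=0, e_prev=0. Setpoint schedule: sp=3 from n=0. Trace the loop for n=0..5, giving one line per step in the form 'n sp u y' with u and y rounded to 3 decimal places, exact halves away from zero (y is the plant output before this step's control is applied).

0 3 12.000 0.000
1 3 -10.500 6.000
2 3 48.000 -8.250
3 3 -94.875 28.125
4 3 262.313 -61.500
5 3 -624.188 161.906

(exact arithmetic carried between steps; '≈' marks a value shown rounded to 6 d.p. or computed from one; I and e_prev carry over from the previous line; the table rounds u and y to 3 d.p., halves away from zero)
n=0: y=0, sp=3, e=sp−y=3; I=3, D=e−e_prev=3; u=3/2·3+3/2·3+1·3=12; next y=-1/2·0+1/2·12=6
n=1: y=6, sp=3, e=sp−y=-3; I=0, D=e−e_prev=-6; u=3/2·(-3)+3/2·0+1·(-6)=-10.5; next y=-1/2·6+1/2·(-10.5)=-8.25
n=2: y=-8.25, sp=3, e=sp−y=11.25; I=11.25, D=e−e_prev=14.25; u=3/2·11.25+3/2·11.25+1·14.25=48; next y=-1/2·(-8.25)+1/2·48=28.125
n=3: y=28.125, sp=3, e=sp−y=-25.125; I=-13.875, D=e−e_prev=-36.375; u=3/2·(-25.125)+3/2·(-13.875)+1·(-36.375)=-94.875; next y=-1/2·28.125+1/2·(-94.875)=-61.5
n=4: y=-61.5, sp=3, e=sp−y=64.5; I=50.625, D=e−e_prev=89.625; u=3/2·64.5+3/2·50.625+1·89.625=262.3125; next y=-1/2·(-61.5)+1/2·262.3125=161.90625
n=5: y=161.90625, sp=3, e=sp−y=-158.90625; I=-108.28125, D=e−e_prev=-223.40625; u=3/2·(-158.90625)+3/2·(-108.28125)+1·(-223.40625)=-624.1875; next y=-1/2·161.90625+1/2·(-624.1875)=-393.046875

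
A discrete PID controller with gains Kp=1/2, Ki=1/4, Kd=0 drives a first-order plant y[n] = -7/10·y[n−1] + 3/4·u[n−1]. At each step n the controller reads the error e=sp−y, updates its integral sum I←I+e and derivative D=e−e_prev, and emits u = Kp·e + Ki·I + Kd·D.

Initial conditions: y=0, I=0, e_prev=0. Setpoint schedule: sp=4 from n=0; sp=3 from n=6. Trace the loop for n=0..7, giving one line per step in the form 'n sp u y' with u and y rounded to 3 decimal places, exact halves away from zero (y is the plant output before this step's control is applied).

(exact arithmetic carried between steps; '≈' marks a value shown rounded to 6 d.p. or computed from one; I and e_prev carry over from the previous line; the table rounds u and y to 3 d.p., halves away from zero)
n=0: y=0, sp=4, e=sp−y=4; I=4, D=e−e_prev=4; u=1/2·4+1/4·4+0·4=3; next y=-7/10·0+3/4·3=2.25
n=1: y=2.25, sp=4, e=sp−y=1.75; I=5.75, D=e−e_prev=-2.25; u=1/2·1.75+1/4·5.75+0·(-2.25)=2.3125; next y=-7/10·2.25+3/4·2.3125=0.159375
n=2: y=0.159375, sp=4, e=sp−y=3.840625; I=9.590625, D=e−e_prev=2.090625; u=1/2·3.840625+1/4·9.590625+0·2.090625≈4.317969; next y=-7/10·0.159375+3/4·4.317969≈3.126914
n=3: y≈3.126914, sp=4, e=sp−y≈0.873086; I≈10.463711, D=e−e_prev≈-2.967539; u=1/2·0.873086+1/4·10.463711+0·(-2.967539)≈3.052471; next y=-7/10·3.126914+3/4·3.052471≈0.100513
n=4: y≈0.100513, sp=4, e=sp−y≈3.899487; I≈14.363198, D=e−e_prev≈3.026401; u=1/2·3.899487+1/4·14.363198+0·3.026401≈5.540543; next y=-7/10·0.100513+3/4·5.540543≈4.085048
n=5: y≈4.085048, sp=4, e=sp−y≈-0.085048; I≈14.278150, D=e−e_prev≈-3.984535; u=1/2·(-0.085048)+1/4·14.278150+0·(-3.984535)≈3.527014; next y=-7/10·4.085048+3/4·3.527014≈-0.214273
n=6: y≈-0.214273, sp=3, e=sp−y≈3.214273; I≈17.492423, D=e−e_prev≈3.299321; u=1/2·3.214273+1/4·17.492423+0·3.299321≈5.980243; next y=-7/10·(-0.214273)+3/4·5.980243≈4.635173
n=7: y≈4.635173, sp=3, e=sp−y≈-1.635173; I≈15.857250, D=e−e_prev≈-4.849447; u=1/2·(-1.635173)+1/4·15.857250+0·(-4.849447)≈3.146726; next y=-7/10·4.635173+3/4·3.146726≈-0.884577

0 4 3.000 0.000
1 4 2.313 2.250
2 4 4.318 0.159
3 4 3.052 3.127
4 4 5.541 0.101
5 4 3.527 4.085
6 3 5.980 -0.214
7 3 3.147 4.635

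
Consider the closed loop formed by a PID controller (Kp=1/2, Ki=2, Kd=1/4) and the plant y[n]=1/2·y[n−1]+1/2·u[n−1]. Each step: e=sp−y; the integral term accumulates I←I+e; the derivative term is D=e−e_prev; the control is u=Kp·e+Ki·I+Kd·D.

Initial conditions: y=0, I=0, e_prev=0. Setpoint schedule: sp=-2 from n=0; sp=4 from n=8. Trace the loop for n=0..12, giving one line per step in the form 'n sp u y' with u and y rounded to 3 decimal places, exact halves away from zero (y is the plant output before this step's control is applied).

(exact arithmetic carried between steps; '≈' marks a value shown rounded to 6 d.p. or computed from one; I and e_prev carry over from the previous line; the table rounds u and y to 3 d.p., halves away from zero)
n=0: y=0, sp=-2, e=sp−y=-2; I=-2, D=e−e_prev=-2; u=1/2·(-2)+2·(-2)+1/4·(-2)=-5.5; next y=1/2·0+1/2·(-5.5)=-2.75
n=1: y=-2.75, sp=-2, e=sp−y=0.75; I=-1.25, D=e−e_prev=2.75; u=1/2·0.75+2·(-1.25)+1/4·2.75=-1.4375; next y=1/2·(-2.75)+1/2·(-1.4375)=-2.09375
n=2: y=-2.09375, sp=-2, e=sp−y=0.09375; I=-1.15625, D=e−e_prev=-0.65625; u=1/2·0.09375+2·(-1.15625)+1/4·(-0.65625)≈-2.429688; next y=1/2·(-2.09375)+1/2·(-2.429688)≈-2.261719
n=3: y≈-2.261719, sp=-2, e=sp−y≈0.261719; I≈-0.894531, D=e−e_prev≈0.167969; u=1/2·0.261719+2·(-0.894531)+1/4·0.167969≈-1.616211; next y=1/2·(-2.261719)+1/2·(-1.616211)≈-1.938965
n=4: y≈-1.938965, sp=-2, e=sp−y≈-0.061035; I≈-0.955566, D=e−e_prev≈-0.322754; u=1/2·(-0.061035)+2·(-0.955566)+1/4·(-0.322754)≈-2.022339; next y=1/2·(-1.938965)+1/2·(-2.022339)≈-1.980652
n=5: y≈-1.980652, sp=-2, e=sp−y≈-0.019348; I≈-0.974915, D=e−e_prev≈0.041687; u=1/2·(-0.019348)+2·(-0.974915)+1/4·0.041687≈-1.949081; next y=1/2·(-1.980652)+1/2·(-1.949081)≈-1.964867
n=6: y≈-1.964867, sp=-2, e=sp−y≈-0.035133; I≈-1.010048, D=e−e_prev≈-0.015785; u=1/2·(-0.035133)+2·(-1.010048)+1/4·(-0.015785)≈-2.041609; next y=1/2·(-1.964867)+1/2·(-2.041609)≈-2.003238
n=7: y≈-2.003238, sp=-2, e=sp−y≈0.003238; I≈-1.006810, D=e−e_prev≈0.038371; u=1/2·0.003238+2·(-1.006810)+1/4·0.038371≈-2.002409; next y=1/2·(-2.003238)+1/2·(-2.002409)≈-2.002823
n=8: y≈-2.002823, sp=4, e=sp−y≈6.002823; I≈4.996013, D=e−e_prev≈5.999586; u=1/2·6.002823+2·4.996013+1/4·5.999586≈14.493334; next y=1/2·(-2.002823)+1/2·14.493334≈6.245255
n=9: y≈6.245255, sp=4, e=sp−y≈-2.245255; I≈2.750758, D=e−e_prev≈-8.248079; u=1/2·(-2.245255)+2·2.750758+1/4·(-8.248079)≈2.316868; next y=1/2·6.245255+1/2·2.316868≈4.281062
n=10: y≈4.281062, sp=4, e=sp−y≈-0.281062; I≈2.469696, D=e−e_prev≈1.964194; u=1/2·(-0.281062)+2·2.469696+1/4·1.964194≈5.289910; next y=1/2·4.281062+1/2·5.289910≈4.785486
n=11: y≈4.785486, sp=4, e=sp−y≈-0.785486; I≈1.684210, D=e−e_prev≈-0.504424; u=1/2·(-0.785486)+2·1.684210+1/4·(-0.504424)≈2.849572; next y=1/2·4.785486+1/2·2.849572≈3.817529
n=12: y≈3.817529, sp=4, e=sp−y≈0.182471; I≈1.866682, D=e−e_prev≈0.967957; u=1/2·0.182471+2·1.866682+1/4·0.967957≈4.066588; next y=1/2·3.817529+1/2·4.066588≈3.942058

0 -2 -5.500 0.000
1 -2 -1.438 -2.750
2 -2 -2.430 -2.094
3 -2 -1.616 -2.262
4 -2 -2.022 -1.939
5 -2 -1.949 -1.981
6 -2 -2.042 -1.965
7 -2 -2.002 -2.003
8 4 14.493 -2.003
9 4 2.317 6.245
10 4 5.290 4.281
11 4 2.850 4.785
12 4 4.067 3.818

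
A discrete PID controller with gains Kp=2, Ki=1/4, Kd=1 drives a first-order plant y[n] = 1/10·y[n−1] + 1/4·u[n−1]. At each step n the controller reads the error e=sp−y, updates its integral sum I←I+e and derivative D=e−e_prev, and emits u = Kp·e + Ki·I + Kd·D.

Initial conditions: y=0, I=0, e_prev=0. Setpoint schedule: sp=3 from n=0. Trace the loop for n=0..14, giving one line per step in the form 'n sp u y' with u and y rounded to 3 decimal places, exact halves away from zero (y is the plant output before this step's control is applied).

0 3 9.750 0.000
1 3 -0.422 2.438
2 3 9.629 0.138
3 3 0.626 2.421
4 3 9.626 0.399
5 3 1.599 2.446
6 3 9.642 0.644
7 3 2.479 2.475
8 3 9.666 0.867
9 3 3.275 2.503
10 3 9.696 1.069
11 3 3.994 2.531
12 3 9.731 1.251
13 3 4.643 2.558
14 3 9.769 1.416

(exact arithmetic carried between steps; '≈' marks a value shown rounded to 6 d.p. or computed from one; I and e_prev carry over from the previous line; the table rounds u and y to 3 d.p., halves away from zero)
n=0: y=0, sp=3, e=sp−y=3; I=3, D=e−e_prev=3; u=2·3+1/4·3+1·3=9.75; next y=1/10·0+1/4·9.75=2.4375
n=1: y=2.4375, sp=3, e=sp−y=0.5625; I=3.5625, D=e−e_prev=-2.4375; u=2·0.5625+1/4·3.5625+1·(-2.4375)=-0.421875; next y=1/10·2.4375+1/4·(-0.421875)≈0.138281
n=2: y≈0.138281, sp=3, e=sp−y≈2.861719; I≈6.424219, D=e−e_prev≈2.299219; u=2·2.861719+1/4·6.424219+1·2.299219≈9.628711; next y=1/10·0.138281+1/4·9.628711≈2.421006
n=3: y≈2.421006, sp=3, e=sp−y≈0.578994; I≈7.003213, D=e−e_prev≈-2.282725; u=2·0.578994+1/4·7.003213+1·(-2.282725)≈0.626067; next y=1/10·2.421006+1/4·0.626067≈0.398617
n=4: y≈0.398617, sp=3, e=sp−y≈2.601383; I≈9.604596, D=e−e_prev≈2.022389; u=2·2.601383+1/4·9.604596+1·2.022389≈9.626303; next y=1/10·0.398617+1/4·9.626303≈2.446437
n=5: y≈2.446437, sp=3, e=sp−y≈0.553563; I≈10.158158, D=e−e_prev≈-2.047820; u=2·0.553563+1/4·10.158158+1·(-2.047820)≈1.598845; next y=1/10·2.446437+1/4·1.598845≈0.644355
n=6: y≈0.644355, sp=3, e=sp−y≈2.355645; I≈12.513803, D=e−e_prev≈1.802083; u=2·2.355645+1/4·12.513803+1·1.802083≈9.641824; next y=1/10·0.644355+1/4·9.641824≈2.474891
n=7: y≈2.474891, sp=3, e=sp−y≈0.525109; I≈13.038912, D=e−e_prev≈-1.830537; u=2·0.525109+1/4·13.038912+1·(-1.830537)≈2.479409; next y=1/10·2.474891+1/4·2.479409≈0.867341
n=8: y≈0.867341, sp=3, e=sp−y≈2.132659; I≈15.171571, D=e−e_prev≈1.607550; u=2·2.132659+1/4·15.171571+1·1.607550≈9.665760; next y=1/10·0.867341+1/4·9.665760≈2.503174
n=9: y≈2.503174, sp=3, e=sp−y≈0.496826; I≈15.668396, D=e−e_prev≈-1.635833; u=2·0.496826+1/4·15.668396+1·(-1.635833)≈3.274918; next y=1/10·2.503174+1/4·3.274918≈1.069047
n=10: y≈1.069047, sp=3, e=sp−y≈1.930953; I≈17.599350, D=e−e_prev≈1.434127; u=2·1.930953+1/4·17.599350+1·1.434127≈9.695871; next y=1/10·1.069047+1/4·9.695871≈2.530872
n=11: y≈2.530872, sp=3, e=sp−y≈0.469128; I≈18.068477, D=e−e_prev≈-1.461826; u=2·0.469128+1/4·18.068477+1·(-1.461826)≈3.993549; next y=1/10·2.530872+1/4·3.993549≈1.251474
n=12: y≈1.251474, sp=3, e=sp−y≈1.748526; I≈19.817003, D=e−e_prev≈1.279398; u=2·1.748526+1/4·19.817003+1·1.279398≈9.730700; next y=1/10·1.251474+1/4·9.730700≈2.557822
n=13: y≈2.557822, sp=3, e=sp−y≈0.442178; I≈20.259180, D=e−e_prev≈-1.306348; u=2·0.442178+1/4·20.259180+1·(-1.306348)≈4.642803; next y=1/10·2.557822+1/4·4.642803≈1.416483
n=14: y≈1.416483, sp=3, e=sp−y≈1.583517; I≈21.842697, D=e−e_prev≈1.141339; u=2·1.583517+1/4·21.842697+1·1.141339≈9.769048; next y=1/10·1.416483+1/4·9.769048≈2.583910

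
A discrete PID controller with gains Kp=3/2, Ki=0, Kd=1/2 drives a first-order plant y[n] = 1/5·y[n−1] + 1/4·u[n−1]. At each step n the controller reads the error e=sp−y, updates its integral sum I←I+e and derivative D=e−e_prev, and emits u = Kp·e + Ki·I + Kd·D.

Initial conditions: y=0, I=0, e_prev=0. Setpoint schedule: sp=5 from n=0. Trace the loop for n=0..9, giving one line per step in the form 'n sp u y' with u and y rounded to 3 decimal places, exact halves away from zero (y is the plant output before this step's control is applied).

(exact arithmetic carried between steps; '≈' marks a value shown rounded to 6 d.p. or computed from one; I and e_prev carry over from the previous line; the table rounds u and y to 3 d.p., halves away from zero)
n=0: y=0, sp=5, e=sp−y=5; I=5, D=e−e_prev=5; u=3/2·5+0·5+1/2·5=10; next y=1/5·0+1/4·10=2.5
n=1: y=2.5, sp=5, e=sp−y=2.5; I=7.5, D=e−e_prev=-2.5; u=3/2·2.5+0·7.5+1/2·(-2.5)=2.5; next y=1/5·2.5+1/4·2.5=1.125
n=2: y=1.125, sp=5, e=sp−y=3.875; I=11.375, D=e−e_prev=1.375; u=3/2·3.875+0·11.375+1/2·1.375=6.5; next y=1/5·1.125+1/4·6.5=1.85
n=3: y=1.85, sp=5, e=sp−y=3.15; I=14.525, D=e−e_prev=-0.725; u=3/2·3.15+0·14.525+1/2·(-0.725)=4.3625; next y=1/5·1.85+1/4·4.3625=1.460625
n=4: y=1.460625, sp=5, e=sp−y=3.539375; I=18.064375, D=e−e_prev=0.389375; u=3/2·3.539375+0·18.064375+1/2·0.389375=5.50375; next y=1/5·1.460625+1/4·5.50375≈1.668063
n=5: y≈1.668063, sp=5, e=sp−y≈3.331938; I≈21.396313, D=e−e_prev≈-0.207438; u=3/2·3.331938+0·21.396313+1/2·(-0.207438)≈4.894188; next y=1/5·1.668063+1/4·4.894188≈1.557159
n=6: y≈1.557159, sp=5, e=sp−y≈3.442841; I≈24.839153, D=e−e_prev≈0.110903; u=3/2·3.442841+0·24.839153+1/2·0.110903≈5.219713; next y=1/5·1.557159+1/4·5.219713≈1.61636
n=7: y=1.61636, sp=5, e=sp−y=3.38364; I≈28.222793, D=e−e_prev≈-0.059201; u=3/2·3.38364+0·28.222793+1/2·(-0.059201)≈5.045860; next y=1/5·1.61636+1/4·5.045860≈1.584737
n=8: y≈1.584737, sp=5, e=sp−y≈3.415263; I≈31.638056, D=e−e_prev≈0.031623; u=3/2·3.415263+0·31.638056+1/2·0.031623≈5.138706; next y=1/5·1.584737+1/4·5.138706≈1.601624
n=9: y≈1.601624, sp=5, e=sp−y≈3.398376; I≈35.036432, D=e−e_prev≈-0.016887; u=3/2·3.398376+0·35.036432+1/2·(-0.016887)≈5.089121; next y=1/5·1.601624+1/4·5.089121≈1.592605

0 5 10.000 0.000
1 5 2.500 2.500
2 5 6.500 1.125
3 5 4.363 1.850
4 5 5.504 1.461
5 5 4.894 1.668
6 5 5.220 1.557
7 5 5.046 1.616
8 5 5.139 1.585
9 5 5.089 1.602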